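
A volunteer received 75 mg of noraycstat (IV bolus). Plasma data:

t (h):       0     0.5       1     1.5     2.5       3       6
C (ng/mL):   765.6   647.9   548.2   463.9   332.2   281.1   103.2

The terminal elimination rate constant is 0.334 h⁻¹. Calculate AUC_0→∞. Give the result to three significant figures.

AUC = 2340 ng/mL·h

Trapezoidal AUC_0→6:
  [0→0.5]: (765.6+647.9)/2 × 0.5 = 353.375
  [0.5→1]: (647.9+548.2)/2 × 0.5 = 299.025
  [1→1.5]: (548.2+463.9)/2 × 0.5 = 253.025
  [1.5→2.5]: (463.9+332.2)/2 × 1 = 398.05
  [2.5→3]: (332.2+281.1)/2 × 0.5 = 153.325
  [3→6]: (281.1+103.2)/2 × 3 = 576.45
  Sum = 2033.25 ng/mL·h
Extrapolated tail: C_last / k_e = 103.2 / 0.334 = 308.982
AUC_0→∞ = 2033.25 + 308.982 = 2342.232 ng/mL·h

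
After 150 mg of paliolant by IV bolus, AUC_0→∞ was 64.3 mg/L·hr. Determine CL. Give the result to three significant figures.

CL = Dose_iv / AUC_0→∞
   = 150 / 64.3 = 2.33281 L/hr

CL = 2.33 L/hr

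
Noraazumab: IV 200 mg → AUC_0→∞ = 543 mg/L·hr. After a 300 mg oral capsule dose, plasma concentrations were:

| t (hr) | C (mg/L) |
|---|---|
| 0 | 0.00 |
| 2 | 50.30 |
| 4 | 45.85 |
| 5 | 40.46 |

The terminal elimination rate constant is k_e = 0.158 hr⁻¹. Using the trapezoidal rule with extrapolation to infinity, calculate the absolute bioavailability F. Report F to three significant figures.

Trapezoidal AUC_0→5 (oral capsule):
  [0→2]: (0.00+50.30)/2 × 2 = 50.3
  [2→4]: (50.30+45.85)/2 × 2 = 96.15
  [4→5]: (45.85+40.46)/2 × 1 = 43.155
  Sum = 189.605 mg/L·hr
Tail: C_last/k_e = 40.46/0.158 = 256.076
AUC_0→∞ (oral capsule) = 189.605 + 256.076 = 445.681 mg/L·hr
F = (AUC_ev/D_ev)/(AUC_iv/D_iv) = (445.681/300)/(543/200) = 1.4856/2.715 = 0.5472

F = 0.547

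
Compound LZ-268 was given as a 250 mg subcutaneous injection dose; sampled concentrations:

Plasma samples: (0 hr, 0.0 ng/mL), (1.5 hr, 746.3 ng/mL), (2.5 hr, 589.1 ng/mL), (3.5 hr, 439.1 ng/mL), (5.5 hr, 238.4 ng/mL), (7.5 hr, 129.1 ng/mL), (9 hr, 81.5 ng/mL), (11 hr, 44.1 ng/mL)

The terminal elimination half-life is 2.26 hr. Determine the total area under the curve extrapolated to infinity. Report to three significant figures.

Trapezoidal AUC_0→11:
  [0→1.5]: (0.0+746.3)/2 × 1.5 = 559.725
  [1.5→2.5]: (746.3+589.1)/2 × 1 = 667.7
  [2.5→3.5]: (589.1+439.1)/2 × 1 = 514.1
  [3.5→5.5]: (439.1+238.4)/2 × 2 = 677.5
  [5.5→7.5]: (238.4+129.1)/2 × 2 = 367.5
  [7.5→9]: (129.1+81.5)/2 × 1.5 = 157.95
  [9→11]: (81.5+44.1)/2 × 2 = 125.6
  Sum = 3070.075 ng/mL·hr
k_e = ln2 / t½ = 0.693147 / 2.26 = 0.3067 hr^-1
Extrapolated tail: C_last / k_e = 44.1 / 0.3067 = 143.789
AUC_0→∞ = 3070.075 + 143.789 = 3213.864 ng/mL·hr

AUC = 3210 ng/mL·hr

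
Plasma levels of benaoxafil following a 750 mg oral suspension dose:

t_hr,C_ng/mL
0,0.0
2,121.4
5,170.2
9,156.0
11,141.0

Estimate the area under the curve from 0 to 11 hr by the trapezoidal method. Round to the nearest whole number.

Trapezoidal AUC_0→11:
  [0→2]: (0.0+121.4)/2 × 2 = 121.4
  [2→5]: (121.4+170.2)/2 × 3 = 437.4
  [5→9]: (170.2+156.0)/2 × 4 = 652.4
  [9→11]: (156.0+141.0)/2 × 2 = 297.0
  Sum = 1508.2 ng/mL·hr

AUC = 1508 ng/mL·hr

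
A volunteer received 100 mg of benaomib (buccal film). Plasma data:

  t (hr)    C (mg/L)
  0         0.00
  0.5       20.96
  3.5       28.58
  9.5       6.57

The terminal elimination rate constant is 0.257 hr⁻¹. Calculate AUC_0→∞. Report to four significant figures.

AUC = 210.6 mg/L·hr

Trapezoidal AUC_0→9.5:
  [0→0.5]: (0.00+20.96)/2 × 0.5 = 5.24
  [0.5→3.5]: (20.96+28.58)/2 × 3 = 74.31
  [3.5→9.5]: (28.58+6.57)/2 × 6 = 105.45
  Sum = 185.0 mg/L·hr
Extrapolated tail: C_last / k_e = 6.57 / 0.257 = 25.564
AUC_0→∞ = 185.0 + 25.564 = 210.564 mg/L·hr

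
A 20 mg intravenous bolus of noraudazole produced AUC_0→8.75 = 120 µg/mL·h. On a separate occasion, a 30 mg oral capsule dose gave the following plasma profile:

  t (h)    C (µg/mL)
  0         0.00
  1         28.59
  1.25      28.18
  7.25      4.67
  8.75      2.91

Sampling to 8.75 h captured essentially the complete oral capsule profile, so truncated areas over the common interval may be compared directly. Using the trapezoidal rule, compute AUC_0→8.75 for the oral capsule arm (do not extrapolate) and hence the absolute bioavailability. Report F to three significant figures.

Trapezoidal AUC_0→8.75 (oral capsule):
  [0→1]: (0.00+28.59)/2 × 1 = 14.295
  [1→1.25]: (28.59+28.18)/2 × 0.25 = 7.09625
  [1.25→7.25]: (28.18+4.67)/2 × 6 = 98.55
  [7.25→8.75]: (4.67+2.91)/2 × 1.5 = 5.685
  Sum = 125.62625 µg/mL·h
F = (AUC_ev/D_ev)/(AUC_iv/D_iv) = (125.62625/30)/(120/20) = 4.18754/6 = 0.6979

F = 0.698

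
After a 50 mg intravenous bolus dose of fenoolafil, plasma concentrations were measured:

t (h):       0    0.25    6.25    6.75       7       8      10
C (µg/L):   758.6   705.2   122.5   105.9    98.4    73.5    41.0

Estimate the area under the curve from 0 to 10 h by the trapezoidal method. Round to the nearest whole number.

Trapezoidal AUC_0→10:
  [0→0.25]: (758.6+705.2)/2 × 0.25 = 182.975
  [0.25→6.25]: (705.2+122.5)/2 × 6 = 2483.1
  [6.25→6.75]: (122.5+105.9)/2 × 0.5 = 57.1
  [6.75→7]: (105.9+98.4)/2 × 0.25 = 25.5375
  [7→8]: (98.4+73.5)/2 × 1 = 85.95
  [8→10]: (73.5+41.0)/2 × 2 = 114.5
  Sum = 2949.1625 µg/L·h

AUC = 2949 µg/L·h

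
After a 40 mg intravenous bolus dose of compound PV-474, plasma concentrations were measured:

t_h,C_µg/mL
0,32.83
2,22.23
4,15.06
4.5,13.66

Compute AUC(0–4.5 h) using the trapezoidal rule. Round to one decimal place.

AUC = 99.5 µg/mL·h

Trapezoidal AUC_0→4.5:
  [0→2]: (32.83+22.23)/2 × 2 = 55.06
  [2→4]: (22.23+15.06)/2 × 2 = 37.29
  [4→4.5]: (15.06+13.66)/2 × 0.5 = 7.18
  Sum = 99.53 µg/mL·h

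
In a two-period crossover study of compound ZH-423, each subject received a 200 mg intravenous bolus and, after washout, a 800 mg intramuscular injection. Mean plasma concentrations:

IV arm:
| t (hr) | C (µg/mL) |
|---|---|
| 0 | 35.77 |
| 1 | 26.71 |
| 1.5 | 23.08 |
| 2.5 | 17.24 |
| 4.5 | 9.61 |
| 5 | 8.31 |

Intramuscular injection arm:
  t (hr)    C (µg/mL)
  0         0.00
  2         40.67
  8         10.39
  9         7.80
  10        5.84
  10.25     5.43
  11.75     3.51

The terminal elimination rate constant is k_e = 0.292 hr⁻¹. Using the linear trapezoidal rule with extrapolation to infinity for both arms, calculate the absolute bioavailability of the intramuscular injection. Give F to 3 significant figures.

Trapezoidal AUC_0→5 (IV):
  [0→1]: (35.77+26.71)/2 × 1 = 31.24
  [1→1.5]: (26.71+23.08)/2 × 0.5 = 12.4475
  [1.5→2.5]: (23.08+17.24)/2 × 1 = 20.16
  [2.5→4.5]: (17.24+9.61)/2 × 2 = 26.85
  [4.5→5]: (9.61+8.31)/2 × 0.5 = 4.48
  Sum = 95.1775 µg/mL·hr
IV tail: 8.31/0.292 = 28.459; AUC_iv,0→∞ = 95.1775 + 28.459 = 123.6365 µg/mL·hr
Trapezoidal AUC_0→11.75 (intramuscular injection):
  [0→2]: (0.00+40.67)/2 × 2 = 40.67
  [2→8]: (40.67+10.39)/2 × 6 = 153.18
  [8→9]: (10.39+7.80)/2 × 1 = 9.095
  [9→10]: (7.80+5.84)/2 × 1 = 6.82
  [10→10.25]: (5.84+5.43)/2 × 0.25 = 1.40875
  [10.25→11.75]: (5.43+3.51)/2 × 1.5 = 6.705
  Sum = 217.87875 µg/mL·hr
intramuscular injection tail: 3.51/0.292 = 12.021; AUC_ev,0→∞ = 217.87875 + 12.021 = 229.89975 µg/mL·hr
F = (AUC_ev/D_ev)/(AUC_iv/D_iv) = (229.89975/800)/(123.6365/200) = 0.287375/0.6181825 = 0.4649

F = 0.465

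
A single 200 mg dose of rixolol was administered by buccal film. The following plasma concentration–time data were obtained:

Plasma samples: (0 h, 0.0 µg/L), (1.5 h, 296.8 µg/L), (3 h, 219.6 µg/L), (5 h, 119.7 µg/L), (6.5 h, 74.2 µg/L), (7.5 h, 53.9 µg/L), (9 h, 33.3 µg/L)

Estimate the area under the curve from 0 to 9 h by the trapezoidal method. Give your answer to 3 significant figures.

AUC = 1220 µg/L·h

Trapezoidal AUC_0→9:
  [0→1.5]: (0.0+296.8)/2 × 1.5 = 222.6
  [1.5→3]: (296.8+219.6)/2 × 1.5 = 387.3
  [3→5]: (219.6+119.7)/2 × 2 = 339.3
  [5→6.5]: (119.7+74.2)/2 × 1.5 = 145.425
  [6.5→7.5]: (74.2+53.9)/2 × 1 = 64.05
  [7.5→9]: (53.9+33.3)/2 × 1.5 = 65.4
  Sum = 1224.075 µg/L·h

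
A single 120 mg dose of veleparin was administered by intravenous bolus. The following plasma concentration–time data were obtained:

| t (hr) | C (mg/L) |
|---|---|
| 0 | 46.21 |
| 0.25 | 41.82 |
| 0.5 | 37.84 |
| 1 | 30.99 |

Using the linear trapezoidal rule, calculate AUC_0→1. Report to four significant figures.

AUC = 38.17 mg/L·hr

Trapezoidal AUC_0→1:
  [0→0.25]: (46.21+41.82)/2 × 0.25 = 11.00375
  [0.25→0.5]: (41.82+37.84)/2 × 0.25 = 9.9575
  [0.5→1]: (37.84+30.99)/2 × 0.5 = 17.2075
  Sum = 38.16875 mg/L·hr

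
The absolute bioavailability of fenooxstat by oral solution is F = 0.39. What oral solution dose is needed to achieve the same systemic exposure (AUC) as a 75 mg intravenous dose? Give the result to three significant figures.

D_oral = 192 mg

For equal systemic exposure: F × D_ev = D_iv
D_ev = D_iv / F = 75 / 0.39 = 192.308 mg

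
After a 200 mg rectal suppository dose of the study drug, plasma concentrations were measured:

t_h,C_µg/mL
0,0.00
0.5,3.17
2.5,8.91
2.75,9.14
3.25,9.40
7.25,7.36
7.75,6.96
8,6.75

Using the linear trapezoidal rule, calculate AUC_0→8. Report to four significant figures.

Trapezoidal AUC_0→8:
  [0→0.5]: (0.00+3.17)/2 × 0.5 = 0.7925
  [0.5→2.5]: (3.17+8.91)/2 × 2 = 12.08
  [2.5→2.75]: (8.91+9.14)/2 × 0.25 = 2.25625
  [2.75→3.25]: (9.14+9.40)/2 × 0.5 = 4.635
  [3.25→7.25]: (9.40+7.36)/2 × 4 = 33.52
  [7.25→7.75]: (7.36+6.96)/2 × 0.5 = 3.58
  [7.75→8]: (6.96+6.75)/2 × 0.25 = 1.71375
  Sum = 58.5775 µg/mL·h

AUC = 58.58 µg/mL·h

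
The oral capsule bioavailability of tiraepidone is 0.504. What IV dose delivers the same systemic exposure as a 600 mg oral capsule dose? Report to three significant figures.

D_iv = 302 mg

Systemic exposure from an extravascular dose = F × D_ev, so the equivalent IV dose is F × D_ev.
D_iv = F × D_ev = 0.504 × 600 = 302.4 mg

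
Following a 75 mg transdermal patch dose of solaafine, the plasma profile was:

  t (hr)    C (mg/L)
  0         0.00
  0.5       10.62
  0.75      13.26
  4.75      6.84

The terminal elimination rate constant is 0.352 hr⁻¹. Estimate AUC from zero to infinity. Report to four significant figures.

Trapezoidal AUC_0→4.75:
  [0→0.5]: (0.00+10.62)/2 × 0.5 = 2.655
  [0.5→0.75]: (10.62+13.26)/2 × 0.25 = 2.985
  [0.75→4.75]: (13.26+6.84)/2 × 4 = 40.2
  Sum = 45.84 mg/L·hr
Extrapolated tail: C_last / k_e = 6.84 / 0.352 = 19.432
AUC_0→∞ = 45.84 + 19.432 = 65.272 mg/L·hr

AUC = 65.27 mg/L·hr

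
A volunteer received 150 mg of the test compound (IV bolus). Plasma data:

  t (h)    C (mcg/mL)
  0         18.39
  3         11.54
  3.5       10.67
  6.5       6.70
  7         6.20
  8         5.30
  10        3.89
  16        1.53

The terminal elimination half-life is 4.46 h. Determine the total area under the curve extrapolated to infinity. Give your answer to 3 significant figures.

AUC = 121 mcg/mL·h

Trapezoidal AUC_0→16:
  [0→3]: (18.39+11.54)/2 × 3 = 44.895
  [3→3.5]: (11.54+10.67)/2 × 0.5 = 5.5525
  [3.5→6.5]: (10.67+6.70)/2 × 3 = 26.055
  [6.5→7]: (6.70+6.20)/2 × 0.5 = 3.225
  [7→8]: (6.20+5.30)/2 × 1 = 5.75
  [8→10]: (5.30+3.89)/2 × 2 = 9.19
  [10→16]: (3.89+1.53)/2 × 6 = 16.26
  Sum = 110.9275 mcg/mL·h
k_e = ln2 / t½ = 0.693147 / 4.46 = 0.1554 h^-1
Extrapolated tail: C_last / k_e = 1.53 / 0.1554 = 9.846
AUC_0→∞ = 110.9275 + 9.846 = 120.7735 mcg/mL·h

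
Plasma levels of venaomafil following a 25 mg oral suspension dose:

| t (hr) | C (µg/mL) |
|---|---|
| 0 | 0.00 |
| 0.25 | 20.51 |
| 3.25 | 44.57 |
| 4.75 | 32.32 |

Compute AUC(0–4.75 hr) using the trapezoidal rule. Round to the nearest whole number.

Trapezoidal AUC_0→4.75:
  [0→0.25]: (0.00+20.51)/2 × 0.25 = 2.56375
  [0.25→3.25]: (20.51+44.57)/2 × 3 = 97.62
  [3.25→4.75]: (44.57+32.32)/2 × 1.5 = 57.6675
  Sum = 157.85125 µg/mL·hr

AUC = 158 µg/mL·hr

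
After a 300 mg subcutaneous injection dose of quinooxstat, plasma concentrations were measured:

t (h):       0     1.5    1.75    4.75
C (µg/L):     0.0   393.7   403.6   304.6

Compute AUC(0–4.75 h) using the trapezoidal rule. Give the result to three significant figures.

Trapezoidal AUC_0→4.75:
  [0→1.5]: (0.0+393.7)/2 × 1.5 = 295.275
  [1.5→1.75]: (393.7+403.6)/2 × 0.25 = 99.6625
  [1.75→4.75]: (403.6+304.6)/2 × 3 = 1062.3
  Sum = 1457.2375 µg/L·h

AUC = 1460 µg/L·h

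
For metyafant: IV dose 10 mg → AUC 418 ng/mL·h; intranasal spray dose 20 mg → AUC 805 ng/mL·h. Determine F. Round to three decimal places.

F = (AUC_ev / D_ev) / (AUC_iv / D_iv)
  = (805/20) / (418/10)
  = 40.25 / 41.8 = 0.9629

F = 0.963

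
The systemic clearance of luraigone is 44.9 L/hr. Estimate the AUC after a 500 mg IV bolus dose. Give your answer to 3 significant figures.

AUC = 11.1 mg/L·hr

AUC_0→∞ = Dose_iv / CL
        = 500 / 44.9 = 11.1359 mg/L·hr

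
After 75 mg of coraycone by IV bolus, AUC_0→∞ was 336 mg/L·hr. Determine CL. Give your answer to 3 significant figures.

CL = Dose_iv / AUC_0→∞
   = 75 / 336 = 0.223214 L/hr

CL = 0.223 L/hr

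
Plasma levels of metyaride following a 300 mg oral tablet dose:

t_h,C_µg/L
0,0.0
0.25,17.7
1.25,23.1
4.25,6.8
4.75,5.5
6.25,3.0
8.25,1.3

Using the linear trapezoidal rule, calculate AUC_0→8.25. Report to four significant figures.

Trapezoidal AUC_0→8.25:
  [0→0.25]: (0.0+17.7)/2 × 0.25 = 2.2125
  [0.25→1.25]: (17.7+23.1)/2 × 1 = 20.4
  [1.25→4.25]: (23.1+6.8)/2 × 3 = 44.85
  [4.25→4.75]: (6.8+5.5)/2 × 0.5 = 3.075
  [4.75→6.25]: (5.5+3.0)/2 × 1.5 = 6.375
  [6.25→8.25]: (3.0+1.3)/2 × 2 = 4.3
  Sum = 81.2125 µg/L·h

AUC = 81.21 µg/L·h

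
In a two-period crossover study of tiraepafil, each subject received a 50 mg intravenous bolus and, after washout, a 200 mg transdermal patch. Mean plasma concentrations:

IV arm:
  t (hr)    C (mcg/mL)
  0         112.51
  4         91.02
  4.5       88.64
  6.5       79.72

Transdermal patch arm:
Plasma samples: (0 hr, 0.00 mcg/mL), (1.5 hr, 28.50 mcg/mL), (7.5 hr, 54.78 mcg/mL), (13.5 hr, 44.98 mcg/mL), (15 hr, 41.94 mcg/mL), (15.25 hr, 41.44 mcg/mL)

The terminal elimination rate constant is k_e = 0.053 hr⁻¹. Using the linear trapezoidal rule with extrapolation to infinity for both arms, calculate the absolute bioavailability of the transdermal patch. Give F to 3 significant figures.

F = 0.168

Trapezoidal AUC_0→6.5 (IV):
  [0→4]: (112.51+91.02)/2 × 4 = 407.06
  [4→4.5]: (91.02+88.64)/2 × 0.5 = 44.915
  [4.5→6.5]: (88.64+79.72)/2 × 2 = 168.36
  Sum = 620.335 mcg/mL·hr
IV tail: 79.72/0.053 = 1504.151; AUC_iv,0→∞ = 620.335 + 1504.151 = 2124.486 mcg/mL·hr
Trapezoidal AUC_0→15.25 (transdermal patch):
  [0→1.5]: (0.00+28.50)/2 × 1.5 = 21.375
  [1.5→7.5]: (28.50+54.78)/2 × 6 = 249.84
  [7.5→13.5]: (54.78+44.98)/2 × 6 = 299.28
  [13.5→15]: (44.98+41.94)/2 × 1.5 = 65.19
  [15→15.25]: (41.94+41.44)/2 × 0.25 = 10.4225
  Sum = 646.1075 mcg/mL·hr
transdermal patch tail: 41.44/0.053 = 781.887; AUC_ev,0→∞ = 646.1075 + 781.887 = 1427.9945 mcg/mL·hr
F = (AUC_ev/D_ev)/(AUC_iv/D_iv) = (1427.9945/200)/(2124.486/50) = 7.1399725/42.48972 = 0.1680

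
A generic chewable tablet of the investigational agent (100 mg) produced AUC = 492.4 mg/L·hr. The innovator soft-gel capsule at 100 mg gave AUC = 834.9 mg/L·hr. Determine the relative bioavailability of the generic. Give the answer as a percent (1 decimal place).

F_rel = (AUC_test/D_test) / (AUC_ref/D_ref)
      = (492.4/100) / (834.9/100)
      = 4.924 / 8.349 = 0.5898 = 58.98%

F_rel = 59.0%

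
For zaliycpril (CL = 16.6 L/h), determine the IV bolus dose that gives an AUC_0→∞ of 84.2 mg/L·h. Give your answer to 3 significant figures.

Dose_iv = CL × AUC_0→∞
     = 16.6 × 84.2 = 1397.72 mg

Dose = 1400 mg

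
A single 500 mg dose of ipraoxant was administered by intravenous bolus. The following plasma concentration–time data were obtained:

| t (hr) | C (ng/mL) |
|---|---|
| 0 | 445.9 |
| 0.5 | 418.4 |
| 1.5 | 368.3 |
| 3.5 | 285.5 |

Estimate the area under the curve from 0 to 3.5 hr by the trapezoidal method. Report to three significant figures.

AUC = 1260 ng/mL·hr

Trapezoidal AUC_0→3.5:
  [0→0.5]: (445.9+418.4)/2 × 0.5 = 216.075
  [0.5→1.5]: (418.4+368.3)/2 × 1 = 393.35
  [1.5→3.5]: (368.3+285.5)/2 × 2 = 653.8
  Sum = 1263.225 ng/mL·hr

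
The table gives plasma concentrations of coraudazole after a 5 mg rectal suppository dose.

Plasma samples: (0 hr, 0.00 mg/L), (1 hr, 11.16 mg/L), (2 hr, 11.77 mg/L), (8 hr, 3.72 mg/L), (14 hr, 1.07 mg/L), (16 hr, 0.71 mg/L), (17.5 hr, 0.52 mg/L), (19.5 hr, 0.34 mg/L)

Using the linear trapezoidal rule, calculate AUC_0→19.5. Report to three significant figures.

Trapezoidal AUC_0→19.5:
  [0→1]: (0.00+11.16)/2 × 1 = 5.58
  [1→2]: (11.16+11.77)/2 × 1 = 11.465
  [2→8]: (11.77+3.72)/2 × 6 = 46.47
  [8→14]: (3.72+1.07)/2 × 6 = 14.37
  [14→16]: (1.07+0.71)/2 × 2 = 1.78
  [16→17.5]: (0.71+0.52)/2 × 1.5 = 0.9225
  [17.5→19.5]: (0.52+0.34)/2 × 2 = 0.86
  Sum = 81.4475 mg/L·hr

AUC = 81.4 mg/L·hr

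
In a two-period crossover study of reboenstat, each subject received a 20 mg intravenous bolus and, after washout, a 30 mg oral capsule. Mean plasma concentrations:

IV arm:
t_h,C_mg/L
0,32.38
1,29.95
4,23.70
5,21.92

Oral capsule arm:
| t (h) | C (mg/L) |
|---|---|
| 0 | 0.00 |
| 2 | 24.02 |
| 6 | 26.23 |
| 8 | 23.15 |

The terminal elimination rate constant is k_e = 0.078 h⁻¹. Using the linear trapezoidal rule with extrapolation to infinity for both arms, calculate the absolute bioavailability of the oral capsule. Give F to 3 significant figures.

F = 0.755

Trapezoidal AUC_0→5 (IV):
  [0→1]: (32.38+29.95)/2 × 1 = 31.165
  [1→4]: (29.95+23.70)/2 × 3 = 80.475
  [4→5]: (23.70+21.92)/2 × 1 = 22.81
  Sum = 134.45 mg/L·h
IV tail: 21.92/0.078 = 281.026; AUC_iv,0→∞ = 134.45 + 281.026 = 415.476 mg/L·h
Trapezoidal AUC_0→8 (oral capsule):
  [0→2]: (0.00+24.02)/2 × 2 = 24.02
  [2→6]: (24.02+26.23)/2 × 4 = 100.5
  [6→8]: (26.23+23.15)/2 × 2 = 49.38
  Sum = 173.9 mg/L·h
oral capsule tail: 23.15/0.078 = 296.795; AUC_ev,0→∞ = 173.9 + 296.795 = 470.695 mg/L·h
F = (AUC_ev/D_ev)/(AUC_iv/D_iv) = (470.695/30)/(415.476/20) = 15.6898/20.7738 = 0.7553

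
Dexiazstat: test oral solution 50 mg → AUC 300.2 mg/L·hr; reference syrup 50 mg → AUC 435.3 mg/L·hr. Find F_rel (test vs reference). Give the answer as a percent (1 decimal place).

F_rel = 69.0%

F_rel = (AUC_test/D_test) / (AUC_ref/D_ref)
      = (300.2/50) / (435.3/50)
      = 6.004 / 8.706 = 0.6896 = 68.96%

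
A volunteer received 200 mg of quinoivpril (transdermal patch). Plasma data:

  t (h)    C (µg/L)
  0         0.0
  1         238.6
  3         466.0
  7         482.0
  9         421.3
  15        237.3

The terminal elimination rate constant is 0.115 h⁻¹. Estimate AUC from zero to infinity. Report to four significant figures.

Trapezoidal AUC_0→15:
  [0→1]: (0.0+238.6)/2 × 1 = 119.3
  [1→3]: (238.6+466.0)/2 × 2 = 704.6
  [3→7]: (466.0+482.0)/2 × 4 = 1896.0
  [7→9]: (482.0+421.3)/2 × 2 = 903.3
  [9→15]: (421.3+237.3)/2 × 6 = 1975.8
  Sum = 5599.0 µg/L·h
Extrapolated tail: C_last / k_e = 237.3 / 0.115 = 2063.478
AUC_0→∞ = 5599.0 + 2063.478 = 7662.478 µg/L·h

AUC = 7662 µg/L·h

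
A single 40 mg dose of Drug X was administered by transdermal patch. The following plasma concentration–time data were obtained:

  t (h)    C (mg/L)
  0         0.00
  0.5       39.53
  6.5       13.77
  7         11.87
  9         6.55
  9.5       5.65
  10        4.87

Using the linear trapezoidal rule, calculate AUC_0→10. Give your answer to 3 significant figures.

Trapezoidal AUC_0→10:
  [0→0.5]: (0.00+39.53)/2 × 0.5 = 9.8825
  [0.5→6.5]: (39.53+13.77)/2 × 6 = 159.9
  [6.5→7]: (13.77+11.87)/2 × 0.5 = 6.41
  [7→9]: (11.87+6.55)/2 × 2 = 18.42
  [9→9.5]: (6.55+5.65)/2 × 0.5 = 3.05
  [9.5→10]: (5.65+4.87)/2 × 0.5 = 2.63
  Sum = 200.2925 mg/L·h

AUC = 200 mg/L·h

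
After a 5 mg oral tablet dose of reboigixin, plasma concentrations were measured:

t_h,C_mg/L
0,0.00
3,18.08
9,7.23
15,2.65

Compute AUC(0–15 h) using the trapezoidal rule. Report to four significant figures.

Trapezoidal AUC_0→15:
  [0→3]: (0.00+18.08)/2 × 3 = 27.12
  [3→9]: (18.08+7.23)/2 × 6 = 75.93
  [9→15]: (7.23+2.65)/2 × 6 = 29.64
  Sum = 132.69 mg/L·h

AUC = 132.7 mg/L·h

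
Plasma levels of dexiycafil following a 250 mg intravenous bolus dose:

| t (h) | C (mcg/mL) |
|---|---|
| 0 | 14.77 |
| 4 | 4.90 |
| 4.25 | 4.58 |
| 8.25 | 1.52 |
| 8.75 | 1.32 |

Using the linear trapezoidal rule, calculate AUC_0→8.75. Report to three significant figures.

AUC = 53.4 mcg/mL·h

Trapezoidal AUC_0→8.75:
  [0→4]: (14.77+4.90)/2 × 4 = 39.34
  [4→4.25]: (4.90+4.58)/2 × 0.25 = 1.185
  [4.25→8.25]: (4.58+1.52)/2 × 4 = 12.2
  [8.25→8.75]: (1.52+1.32)/2 × 0.5 = 0.71
  Sum = 53.435 mcg/mL·h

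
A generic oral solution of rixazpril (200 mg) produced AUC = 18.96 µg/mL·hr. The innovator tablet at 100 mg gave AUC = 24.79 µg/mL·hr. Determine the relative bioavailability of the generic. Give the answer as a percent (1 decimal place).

F_rel = 38.2%

F_rel = (AUC_test/D_test) / (AUC_ref/D_ref)
      = (18.96/200) / (24.79/100)
      = 0.0948 / 0.2479 = 0.3824 = 38.24%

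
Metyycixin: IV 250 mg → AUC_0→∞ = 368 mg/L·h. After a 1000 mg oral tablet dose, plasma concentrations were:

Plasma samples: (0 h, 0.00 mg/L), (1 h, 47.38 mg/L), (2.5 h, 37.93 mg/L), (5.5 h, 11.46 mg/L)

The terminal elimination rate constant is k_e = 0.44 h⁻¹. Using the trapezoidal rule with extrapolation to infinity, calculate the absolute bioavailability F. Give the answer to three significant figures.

F = 0.128

Trapezoidal AUC_0→5.5 (oral tablet):
  [0→1]: (0.00+47.38)/2 × 1 = 23.69
  [1→2.5]: (47.38+37.93)/2 × 1.5 = 63.9825
  [2.5→5.5]: (37.93+11.46)/2 × 3 = 74.085
  Sum = 161.7575 mg/L·h
Tail: C_last/k_e = 11.46/0.44 = 26.045
AUC_0→∞ (oral tablet) = 161.7575 + 26.045 = 187.8025 mg/L·h
F = (AUC_ev/D_ev)/(AUC_iv/D_iv) = (187.8025/1000)/(368/250) = 0.1878025/1.472 = 0.1276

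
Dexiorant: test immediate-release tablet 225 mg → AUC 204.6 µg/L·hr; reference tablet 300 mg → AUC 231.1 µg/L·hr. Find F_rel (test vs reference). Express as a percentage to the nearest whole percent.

F_rel = 118%

F_rel = (AUC_test/D_test) / (AUC_ref/D_ref)
      = (204.6/225) / (231.1/300)
      = 0.909333 / 0.770333 = 1.1804 = 118.04%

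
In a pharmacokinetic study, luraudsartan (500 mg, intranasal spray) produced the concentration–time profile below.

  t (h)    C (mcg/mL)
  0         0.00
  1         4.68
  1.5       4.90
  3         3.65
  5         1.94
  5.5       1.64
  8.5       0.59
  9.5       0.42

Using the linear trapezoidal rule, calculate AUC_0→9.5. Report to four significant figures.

Trapezoidal AUC_0→9.5:
  [0→1]: (0.00+4.68)/2 × 1 = 2.34
  [1→1.5]: (4.68+4.90)/2 × 0.5 = 2.395
  [1.5→3]: (4.90+3.65)/2 × 1.5 = 6.4125
  [3→5]: (3.65+1.94)/2 × 2 = 5.59
  [5→5.5]: (1.94+1.64)/2 × 0.5 = 0.895
  [5.5→8.5]: (1.64+0.59)/2 × 3 = 3.345
  [8.5→9.5]: (0.59+0.42)/2 × 1 = 0.505
  Sum = 21.4825 mcg/mL·h

AUC = 21.48 mcg/mL·h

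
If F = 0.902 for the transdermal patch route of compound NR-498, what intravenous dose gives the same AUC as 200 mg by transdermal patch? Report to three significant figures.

Systemic exposure from an extravascular dose = F × D_ev, so the equivalent IV dose is F × D_ev.
D_iv = F × D_ev = 0.902 × 200 = 180.4 mg

D_iv = 180 mg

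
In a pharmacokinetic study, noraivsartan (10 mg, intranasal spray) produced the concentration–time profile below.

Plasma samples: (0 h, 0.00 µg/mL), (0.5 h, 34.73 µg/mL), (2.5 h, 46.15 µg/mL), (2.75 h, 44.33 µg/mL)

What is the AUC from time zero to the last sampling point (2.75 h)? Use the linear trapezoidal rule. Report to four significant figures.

Trapezoidal AUC_0→2.75:
  [0→0.5]: (0.00+34.73)/2 × 0.5 = 8.6825
  [0.5→2.5]: (34.73+46.15)/2 × 2 = 80.88
  [2.5→2.75]: (46.15+44.33)/2 × 0.25 = 11.31
  Sum = 100.8725 µg/mL·h

AUC = 100.9 µg/mL·h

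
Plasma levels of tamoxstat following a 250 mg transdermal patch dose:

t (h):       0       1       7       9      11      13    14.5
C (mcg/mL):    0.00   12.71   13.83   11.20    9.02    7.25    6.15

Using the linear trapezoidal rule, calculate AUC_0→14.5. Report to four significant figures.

Trapezoidal AUC_0→14.5:
  [0→1]: (0.00+12.71)/2 × 1 = 6.355
  [1→7]: (12.71+13.83)/2 × 6 = 79.62
  [7→9]: (13.83+11.20)/2 × 2 = 25.03
  [9→11]: (11.20+9.02)/2 × 2 = 20.22
  [11→13]: (9.02+7.25)/2 × 2 = 16.27
  [13→14.5]: (7.25+6.15)/2 × 1.5 = 10.05
  Sum = 157.545 mcg/mL·h

AUC = 157.5 mcg/mL·h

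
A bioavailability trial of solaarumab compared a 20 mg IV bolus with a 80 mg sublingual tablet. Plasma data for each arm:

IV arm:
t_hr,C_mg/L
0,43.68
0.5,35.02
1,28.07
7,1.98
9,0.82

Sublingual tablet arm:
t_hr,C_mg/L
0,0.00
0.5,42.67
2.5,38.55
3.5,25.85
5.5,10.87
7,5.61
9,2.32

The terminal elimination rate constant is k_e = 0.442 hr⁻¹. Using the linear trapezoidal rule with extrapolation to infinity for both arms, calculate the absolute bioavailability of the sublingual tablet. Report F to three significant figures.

Trapezoidal AUC_0→9 (IV):
  [0→0.5]: (43.68+35.02)/2 × 0.5 = 19.675
  [0.5→1]: (35.02+28.07)/2 × 0.5 = 15.7725
  [1→7]: (28.07+1.98)/2 × 6 = 90.15
  [7→9]: (1.98+0.82)/2 × 2 = 2.8
  Sum = 128.3975 mg/L·hr
IV tail: 0.82/0.442 = 1.855; AUC_iv,0→∞ = 128.3975 + 1.855 = 130.2525 mg/L·hr
Trapezoidal AUC_0→9 (sublingual tablet):
  [0→0.5]: (0.00+42.67)/2 × 0.5 = 10.6675
  [0.5→2.5]: (42.67+38.55)/2 × 2 = 81.22
  [2.5→3.5]: (38.55+25.85)/2 × 1 = 32.2
  [3.5→5.5]: (25.85+10.87)/2 × 2 = 36.72
  [5.5→7]: (10.87+5.61)/2 × 1.5 = 12.36
  [7→9]: (5.61+2.32)/2 × 2 = 7.93
  Sum = 181.0975 mg/L·hr
sublingual tablet tail: 2.32/0.442 = 5.249; AUC_ev,0→∞ = 181.0975 + 5.249 = 186.3465 mg/L·hr
F = (AUC_ev/D_ev)/(AUC_iv/D_iv) = (186.3465/80)/(130.2525/20) = 2.32933/6.512625 = 0.3577

F = 0.358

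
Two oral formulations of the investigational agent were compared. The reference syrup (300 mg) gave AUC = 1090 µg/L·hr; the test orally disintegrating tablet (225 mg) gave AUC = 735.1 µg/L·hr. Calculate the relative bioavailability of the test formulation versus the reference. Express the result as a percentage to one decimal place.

F_rel = 89.9%

F_rel = (AUC_test/D_test) / (AUC_ref/D_ref)
      = (735.1/225) / (1090/300)
      = 3.26711 / 3.63333 = 0.8992 = 89.92%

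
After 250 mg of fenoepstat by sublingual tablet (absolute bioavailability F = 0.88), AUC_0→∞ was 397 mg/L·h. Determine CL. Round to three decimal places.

CL = F × Dose / AUC_0→∞
   = 0.88 × 250 / 397 = 0.554156 L/h

CL = 0.554 L/h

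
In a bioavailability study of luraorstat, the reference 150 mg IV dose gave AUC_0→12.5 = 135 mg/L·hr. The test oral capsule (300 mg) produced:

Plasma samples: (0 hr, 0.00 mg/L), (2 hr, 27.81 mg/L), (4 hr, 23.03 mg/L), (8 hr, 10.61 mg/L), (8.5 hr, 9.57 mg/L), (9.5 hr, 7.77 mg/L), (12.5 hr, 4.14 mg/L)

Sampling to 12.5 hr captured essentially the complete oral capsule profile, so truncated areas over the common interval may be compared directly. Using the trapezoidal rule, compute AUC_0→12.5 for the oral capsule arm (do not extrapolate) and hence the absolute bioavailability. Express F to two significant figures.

Trapezoidal AUC_0→12.5 (oral capsule):
  [0→2]: (0.00+27.81)/2 × 2 = 27.81
  [2→4]: (27.81+23.03)/2 × 2 = 50.84
  [4→8]: (23.03+10.61)/2 × 4 = 67.28
  [8→8.5]: (10.61+9.57)/2 × 0.5 = 5.045
  [8.5→9.5]: (9.57+7.77)/2 × 1 = 8.67
  [9.5→12.5]: (7.77+4.14)/2 × 3 = 17.865
  Sum = 177.51 mg/L·hr
F = (AUC_ev/D_ev)/(AUC_iv/D_iv) = (177.51/300)/(135/150) = 0.5917/0.9 = 0.6574

F = 0.66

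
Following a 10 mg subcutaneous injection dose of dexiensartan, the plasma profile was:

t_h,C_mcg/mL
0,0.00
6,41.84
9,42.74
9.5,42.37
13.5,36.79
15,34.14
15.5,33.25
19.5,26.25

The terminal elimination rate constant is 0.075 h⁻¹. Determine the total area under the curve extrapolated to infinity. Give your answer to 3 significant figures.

AUC = 971 mcg/mL·h

Trapezoidal AUC_0→19.5:
  [0→6]: (0.00+41.84)/2 × 6 = 125.52
  [6→9]: (41.84+42.74)/2 × 3 = 126.87
  [9→9.5]: (42.74+42.37)/2 × 0.5 = 21.2775
  [9.5→13.5]: (42.37+36.79)/2 × 4 = 158.32
  [13.5→15]: (36.79+34.14)/2 × 1.5 = 53.1975
  [15→15.5]: (34.14+33.25)/2 × 0.5 = 16.8475
  [15.5→19.5]: (33.25+26.25)/2 × 4 = 119.0
  Sum = 621.0325 mcg/mL·h
Extrapolated tail: C_last / k_e = 26.25 / 0.075 = 350.000
AUC_0→∞ = 621.0325 + 350.000 = 971.0325 mcg/mL·h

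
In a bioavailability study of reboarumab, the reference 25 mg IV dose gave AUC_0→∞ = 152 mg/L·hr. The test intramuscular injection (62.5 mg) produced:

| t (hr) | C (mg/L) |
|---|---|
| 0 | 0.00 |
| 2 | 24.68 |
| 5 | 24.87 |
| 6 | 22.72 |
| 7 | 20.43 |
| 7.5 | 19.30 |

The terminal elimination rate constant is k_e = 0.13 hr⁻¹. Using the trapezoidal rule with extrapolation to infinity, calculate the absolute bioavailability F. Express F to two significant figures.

Trapezoidal AUC_0→7.5 (intramuscular injection):
  [0→2]: (0.00+24.68)/2 × 2 = 24.68
  [2→5]: (24.68+24.87)/2 × 3 = 74.325
  [5→6]: (24.87+22.72)/2 × 1 = 23.795
  [6→7]: (22.72+20.43)/2 × 1 = 21.575
  [7→7.5]: (20.43+19.30)/2 × 0.5 = 9.9325
  Sum = 154.3075 mg/L·hr
Tail: C_last/k_e = 19.30/0.13 = 148.462
AUC_0→∞ (intramuscular injection) = 154.3075 + 148.462 = 302.7695 mg/L·hr
F = (AUC_ev/D_ev)/(AUC_iv/D_iv) = (302.7695/62.5)/(152/25) = 4.844312/6.08 = 0.7968

F = 0.80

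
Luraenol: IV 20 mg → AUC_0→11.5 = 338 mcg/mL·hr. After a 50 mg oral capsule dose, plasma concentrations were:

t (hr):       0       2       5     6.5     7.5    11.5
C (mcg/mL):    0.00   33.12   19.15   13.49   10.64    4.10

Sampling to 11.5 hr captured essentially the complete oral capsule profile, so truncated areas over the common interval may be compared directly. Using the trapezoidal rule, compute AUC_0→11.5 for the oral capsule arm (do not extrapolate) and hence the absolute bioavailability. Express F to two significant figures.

Trapezoidal AUC_0→11.5 (oral capsule):
  [0→2]: (0.00+33.12)/2 × 2 = 33.12
  [2→5]: (33.12+19.15)/2 × 3 = 78.405
  [5→6.5]: (19.15+13.49)/2 × 1.5 = 24.48
  [6.5→7.5]: (13.49+10.64)/2 × 1 = 12.065
  [7.5→11.5]: (10.64+4.10)/2 × 4 = 29.48
  Sum = 177.55 mcg/mL·hr
F = (AUC_ev/D_ev)/(AUC_iv/D_iv) = (177.55/50)/(338/20) = 3.551/16.9 = 0.2101

F = 0.21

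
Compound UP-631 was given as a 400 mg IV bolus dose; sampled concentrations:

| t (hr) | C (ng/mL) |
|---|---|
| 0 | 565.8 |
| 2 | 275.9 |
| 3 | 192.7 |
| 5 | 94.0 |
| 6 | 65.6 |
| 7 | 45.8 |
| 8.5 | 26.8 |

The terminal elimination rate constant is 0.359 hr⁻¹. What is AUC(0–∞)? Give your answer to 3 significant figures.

AUC = 1630 ng/mL·hr

Trapezoidal AUC_0→8.5:
  [0→2]: (565.8+275.9)/2 × 2 = 841.7
  [2→3]: (275.9+192.7)/2 × 1 = 234.3
  [3→5]: (192.7+94.0)/2 × 2 = 286.7
  [5→6]: (94.0+65.6)/2 × 1 = 79.8
  [6→7]: (65.6+45.8)/2 × 1 = 55.7
  [7→8.5]: (45.8+26.8)/2 × 1.5 = 54.45
  Sum = 1552.65 ng/mL·hr
Extrapolated tail: C_last / k_e = 26.8 / 0.359 = 74.652
AUC_0→∞ = 1552.65 + 74.652 = 1627.302 ng/mL·hr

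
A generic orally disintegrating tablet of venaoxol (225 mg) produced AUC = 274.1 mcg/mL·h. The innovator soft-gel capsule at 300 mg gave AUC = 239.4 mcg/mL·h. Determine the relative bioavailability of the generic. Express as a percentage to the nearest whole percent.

F_rel = (AUC_test/D_test) / (AUC_ref/D_ref)
      = (274.1/225) / (239.4/300)
      = 1.21822 / 0.798 = 1.5266 = 152.66%

F_rel = 153%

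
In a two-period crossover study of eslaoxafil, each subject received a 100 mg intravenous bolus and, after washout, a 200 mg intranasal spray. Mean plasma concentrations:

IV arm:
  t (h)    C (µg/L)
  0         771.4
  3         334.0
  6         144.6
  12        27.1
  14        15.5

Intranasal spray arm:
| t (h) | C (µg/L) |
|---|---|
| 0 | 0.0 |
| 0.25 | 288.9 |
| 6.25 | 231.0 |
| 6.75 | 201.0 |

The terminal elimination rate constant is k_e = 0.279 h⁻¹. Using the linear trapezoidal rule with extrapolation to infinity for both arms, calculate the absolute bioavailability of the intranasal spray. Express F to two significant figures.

F = 0.41

Trapezoidal AUC_0→14 (IV):
  [0→3]: (771.4+334.0)/2 × 3 = 1658.1
  [3→6]: (334.0+144.6)/2 × 3 = 717.9
  [6→12]: (144.6+27.1)/2 × 6 = 515.1
  [12→14]: (27.1+15.5)/2 × 2 = 42.6
  Sum = 2933.7 µg/L·h
IV tail: 15.5/0.279 = 55.556; AUC_iv,0→∞ = 2933.7 + 55.556 = 2989.256 µg/L·h
Trapezoidal AUC_0→6.75 (intranasal spray):
  [0→0.25]: (0.0+288.9)/2 × 0.25 = 36.1125
  [0.25→6.25]: (288.9+231.0)/2 × 6 = 1559.7
  [6.25→6.75]: (231.0+201.0)/2 × 0.5 = 108.0
  Sum = 1703.8125 µg/L·h
intranasal spray tail: 201.0/0.279 = 720.430; AUC_ev,0→∞ = 1703.8125 + 720.430 = 2424.2425 µg/L·h
F = (AUC_ev/D_ev)/(AUC_iv/D_iv) = (2424.2425/200)/(2989.256/100) = 12.1212/29.89256 = 0.4055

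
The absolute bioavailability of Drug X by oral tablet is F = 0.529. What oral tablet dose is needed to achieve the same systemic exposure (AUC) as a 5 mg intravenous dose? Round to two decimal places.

D_oral = 9.45 mg

For equal systemic exposure: F × D_ev = D_iv
D_ev = D_iv / F = 5 / 0.529 = 9.4518 mg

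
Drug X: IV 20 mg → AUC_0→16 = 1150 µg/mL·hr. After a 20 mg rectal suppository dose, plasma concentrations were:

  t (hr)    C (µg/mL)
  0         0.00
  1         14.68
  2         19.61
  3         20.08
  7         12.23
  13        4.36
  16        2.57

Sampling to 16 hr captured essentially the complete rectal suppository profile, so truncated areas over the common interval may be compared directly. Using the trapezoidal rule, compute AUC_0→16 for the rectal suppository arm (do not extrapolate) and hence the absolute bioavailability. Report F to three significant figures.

F = 0.147

Trapezoidal AUC_0→16 (rectal suppository):
  [0→1]: (0.00+14.68)/2 × 1 = 7.34
  [1→2]: (14.68+19.61)/2 × 1 = 17.145
  [2→3]: (19.61+20.08)/2 × 1 = 19.845
  [3→7]: (20.08+12.23)/2 × 4 = 64.62
  [7→13]: (12.23+4.36)/2 × 6 = 49.77
  [13→16]: (4.36+2.57)/2 × 3 = 10.395
  Sum = 169.115 µg/mL·hr
F = (AUC_ev/D_ev)/(AUC_iv/D_iv) = (169.115/20)/(1150/20) = 8.45575/57.5 = 0.1471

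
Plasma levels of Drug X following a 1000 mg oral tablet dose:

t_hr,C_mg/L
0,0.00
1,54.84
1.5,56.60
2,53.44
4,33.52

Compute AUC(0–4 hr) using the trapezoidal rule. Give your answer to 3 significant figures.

AUC = 170 mg/L·hr

Trapezoidal AUC_0→4:
  [0→1]: (0.00+54.84)/2 × 1 = 27.42
  [1→1.5]: (54.84+56.60)/2 × 0.5 = 27.86
  [1.5→2]: (56.60+53.44)/2 × 0.5 = 27.51
  [2→4]: (53.44+33.52)/2 × 2 = 86.96
  Sum = 169.75 mg/L·hr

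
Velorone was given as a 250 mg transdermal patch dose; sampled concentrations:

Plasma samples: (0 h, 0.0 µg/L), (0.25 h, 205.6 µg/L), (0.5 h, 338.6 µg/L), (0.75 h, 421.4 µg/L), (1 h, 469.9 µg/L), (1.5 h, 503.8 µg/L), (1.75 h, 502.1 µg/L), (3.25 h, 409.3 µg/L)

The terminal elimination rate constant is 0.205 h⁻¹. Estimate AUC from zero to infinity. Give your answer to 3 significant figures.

Trapezoidal AUC_0→3.25:
  [0→0.25]: (0.0+205.6)/2 × 0.25 = 25.7
  [0.25→0.5]: (205.6+338.6)/2 × 0.25 = 68.025
  [0.5→0.75]: (338.6+421.4)/2 × 0.25 = 95.0
  [0.75→1]: (421.4+469.9)/2 × 0.25 = 111.4125
  [1→1.5]: (469.9+503.8)/2 × 0.5 = 243.425
  [1.5→1.75]: (503.8+502.1)/2 × 0.25 = 125.7375
  [1.75→3.25]: (502.1+409.3)/2 × 1.5 = 683.55
  Sum = 1352.85 µg/L·h
Extrapolated tail: C_last / k_e = 409.3 / 0.205 = 1996.585
AUC_0→∞ = 1352.85 + 1996.585 = 3349.435 µg/L·h

AUC = 3350 µg/L·h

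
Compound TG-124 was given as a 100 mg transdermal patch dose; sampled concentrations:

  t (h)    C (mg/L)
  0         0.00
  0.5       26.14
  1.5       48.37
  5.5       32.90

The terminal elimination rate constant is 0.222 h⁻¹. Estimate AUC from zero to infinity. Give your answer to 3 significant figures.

Trapezoidal AUC_0→5.5:
  [0→0.5]: (0.00+26.14)/2 × 0.5 = 6.535
  [0.5→1.5]: (26.14+48.37)/2 × 1 = 37.255
  [1.5→5.5]: (48.37+32.90)/2 × 4 = 162.54
  Sum = 206.33 mg/L·h
Extrapolated tail: C_last / k_e = 32.90 / 0.222 = 148.198
AUC_0→∞ = 206.33 + 148.198 = 354.528 mg/L·h

AUC = 355 mg/L·h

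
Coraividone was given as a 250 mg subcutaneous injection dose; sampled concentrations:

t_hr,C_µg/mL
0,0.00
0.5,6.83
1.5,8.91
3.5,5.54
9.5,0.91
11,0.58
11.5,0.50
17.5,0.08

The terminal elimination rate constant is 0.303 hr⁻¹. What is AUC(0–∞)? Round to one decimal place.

Trapezoidal AUC_0→17.5:
  [0→0.5]: (0.00+6.83)/2 × 0.5 = 1.7075
  [0.5→1.5]: (6.83+8.91)/2 × 1 = 7.87
  [1.5→3.5]: (8.91+5.54)/2 × 2 = 14.45
  [3.5→9.5]: (5.54+0.91)/2 × 6 = 19.35
  [9.5→11]: (0.91+0.58)/2 × 1.5 = 1.1175
  [11→11.5]: (0.58+0.50)/2 × 0.5 = 0.27
  [11.5→17.5]: (0.50+0.08)/2 × 6 = 1.74
  Sum = 46.505 µg/mL·hr
Extrapolated tail: C_last / k_e = 0.08 / 0.303 = 0.264
AUC_0→∞ = 46.505 + 0.264 = 46.769 µg/mL·hr

AUC = 46.8 µg/mL·hr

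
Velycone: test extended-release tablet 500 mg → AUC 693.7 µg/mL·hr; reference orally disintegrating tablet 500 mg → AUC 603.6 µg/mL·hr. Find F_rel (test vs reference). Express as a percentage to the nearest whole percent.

F_rel = (AUC_test/D_test) / (AUC_ref/D_ref)
      = (693.7/500) / (603.6/500)
      = 1.3874 / 1.2072 = 1.1493 = 114.93%

F_rel = 115%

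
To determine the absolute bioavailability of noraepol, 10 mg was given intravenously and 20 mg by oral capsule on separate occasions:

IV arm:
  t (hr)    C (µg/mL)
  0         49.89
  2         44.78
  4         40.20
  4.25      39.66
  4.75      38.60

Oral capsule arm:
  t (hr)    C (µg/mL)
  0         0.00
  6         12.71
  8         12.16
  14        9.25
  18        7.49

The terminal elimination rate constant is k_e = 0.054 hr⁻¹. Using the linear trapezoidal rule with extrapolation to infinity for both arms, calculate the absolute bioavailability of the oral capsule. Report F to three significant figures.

F = 0.162

Trapezoidal AUC_0→4.75 (IV):
  [0→2]: (49.89+44.78)/2 × 2 = 94.67
  [2→4]: (44.78+40.20)/2 × 2 = 84.98
  [4→4.25]: (40.20+39.66)/2 × 0.25 = 9.9825
  [4.25→4.75]: (39.66+38.60)/2 × 0.5 = 19.565
  Sum = 209.1975 µg/mL·hr
IV tail: 38.60/0.054 = 714.815; AUC_iv,0→∞ = 209.1975 + 714.815 = 924.0125 µg/mL·hr
Trapezoidal AUC_0→18 (oral capsule):
  [0→6]: (0.00+12.71)/2 × 6 = 38.13
  [6→8]: (12.71+12.16)/2 × 2 = 24.87
  [8→14]: (12.16+9.25)/2 × 6 = 64.23
  [14→18]: (9.25+7.49)/2 × 4 = 33.48
  Sum = 160.71 µg/mL·hr
oral capsule tail: 7.49/0.054 = 138.704; AUC_ev,0→∞ = 160.71 + 138.704 = 299.414 µg/mL·hr
F = (AUC_ev/D_ev)/(AUC_iv/D_iv) = (299.414/20)/(924.0125/10) = 14.9707/92.40125 = 0.1620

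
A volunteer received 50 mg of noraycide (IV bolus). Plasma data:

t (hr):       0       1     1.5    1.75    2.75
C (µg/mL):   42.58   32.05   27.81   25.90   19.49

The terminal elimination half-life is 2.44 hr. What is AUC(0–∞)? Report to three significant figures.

AUC = 150 µg/mL·hr

Trapezoidal AUC_0→2.75:
  [0→1]: (42.58+32.05)/2 × 1 = 37.315
  [1→1.5]: (32.05+27.81)/2 × 0.5 = 14.965
  [1.5→1.75]: (27.81+25.90)/2 × 0.25 = 6.71375
  [1.75→2.75]: (25.90+19.49)/2 × 1 = 22.695
  Sum = 81.68875 µg/mL·hr
k_e = ln2 / t½ = 0.693147 / 2.44 = 0.2841 hr^-1
Extrapolated tail: C_last / k_e = 19.49 / 0.2841 = 68.603
AUC_0→∞ = 81.68875 + 68.603 = 150.29175 µg/mL·hr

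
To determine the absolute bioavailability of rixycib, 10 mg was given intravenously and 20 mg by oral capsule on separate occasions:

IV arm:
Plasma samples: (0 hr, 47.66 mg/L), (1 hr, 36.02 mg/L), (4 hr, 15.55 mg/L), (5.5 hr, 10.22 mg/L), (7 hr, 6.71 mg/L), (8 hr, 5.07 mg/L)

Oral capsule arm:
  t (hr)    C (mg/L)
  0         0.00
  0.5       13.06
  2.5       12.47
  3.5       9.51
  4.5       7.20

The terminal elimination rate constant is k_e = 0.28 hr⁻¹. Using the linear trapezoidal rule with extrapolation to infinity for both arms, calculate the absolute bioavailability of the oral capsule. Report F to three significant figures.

Trapezoidal AUC_0→8 (IV):
  [0→1]: (47.66+36.02)/2 × 1 = 41.84
  [1→4]: (36.02+15.55)/2 × 3 = 77.355
  [4→5.5]: (15.55+10.22)/2 × 1.5 = 19.3275
  [5.5→7]: (10.22+6.71)/2 × 1.5 = 12.6975
  [7→8]: (6.71+5.07)/2 × 1 = 5.89
  Sum = 157.11 mg/L·hr
IV tail: 5.07/0.28 = 18.107; AUC_iv,0→∞ = 157.11 + 18.107 = 175.217 mg/L·hr
Trapezoidal AUC_0→4.5 (oral capsule):
  [0→0.5]: (0.00+13.06)/2 × 0.5 = 3.265
  [0.5→2.5]: (13.06+12.47)/2 × 2 = 25.53
  [2.5→3.5]: (12.47+9.51)/2 × 1 = 10.99
  [3.5→4.5]: (9.51+7.20)/2 × 1 = 8.355
  Sum = 48.14 mg/L·hr
oral capsule tail: 7.20/0.28 = 25.714; AUC_ev,0→∞ = 48.14 + 25.714 = 73.854 mg/L·hr
F = (AUC_ev/D_ev)/(AUC_iv/D_iv) = (73.854/20)/(175.217/10) = 3.6927/17.5217 = 0.2108

F = 0.211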